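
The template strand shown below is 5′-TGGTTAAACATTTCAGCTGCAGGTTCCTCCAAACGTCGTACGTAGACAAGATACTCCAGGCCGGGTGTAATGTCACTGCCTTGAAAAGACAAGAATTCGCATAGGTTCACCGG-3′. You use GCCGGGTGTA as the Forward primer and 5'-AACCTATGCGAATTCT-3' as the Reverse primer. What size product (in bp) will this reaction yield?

48 bp

Forward primer GCCGGGTGTA is found on the top strand at positions 60–69.
Reverse complement of the reverse primer: AGAATTCGCATAGGTT. This occurs on the top strand at positions 92–107.
Product length = (reverse-primer end) − (forward-primer start) + 1 = 107 − 60 + 1 = 48 bp.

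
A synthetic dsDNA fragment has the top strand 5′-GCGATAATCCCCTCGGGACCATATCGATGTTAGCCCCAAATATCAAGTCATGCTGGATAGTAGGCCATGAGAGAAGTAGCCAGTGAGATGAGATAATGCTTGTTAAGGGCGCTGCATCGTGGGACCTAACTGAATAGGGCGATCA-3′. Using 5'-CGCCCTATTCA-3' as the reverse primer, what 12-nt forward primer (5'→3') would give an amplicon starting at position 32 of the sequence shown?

5'-AGCCCCAAATAT-3'

The reverse primer's reverse complement TGAATAGGGCG matches the template at positions 131–141; the product starts at position 32.
The forward primer is identical to the top strand over positions 32–43: AGCCCCAAATAT.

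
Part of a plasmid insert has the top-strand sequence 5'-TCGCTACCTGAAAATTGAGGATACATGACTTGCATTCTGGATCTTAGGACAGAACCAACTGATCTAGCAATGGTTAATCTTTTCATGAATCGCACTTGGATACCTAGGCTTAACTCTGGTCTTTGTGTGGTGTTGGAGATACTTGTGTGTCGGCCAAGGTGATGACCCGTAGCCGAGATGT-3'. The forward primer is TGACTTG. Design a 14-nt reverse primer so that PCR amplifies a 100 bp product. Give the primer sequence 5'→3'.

The forward primer binds at positions 26–32, so a 100 bp product ends at position 26 + 100 − 1 = 125.
The reverse primer anneals to the top strand over positions 112–125, i.e. to AACTCTGGTCTTTG.
Its sequence written 5'→3' is the reverse complement: CAAAGACCAGAGTT.

5'-CAAAGACCAGAGTT-3'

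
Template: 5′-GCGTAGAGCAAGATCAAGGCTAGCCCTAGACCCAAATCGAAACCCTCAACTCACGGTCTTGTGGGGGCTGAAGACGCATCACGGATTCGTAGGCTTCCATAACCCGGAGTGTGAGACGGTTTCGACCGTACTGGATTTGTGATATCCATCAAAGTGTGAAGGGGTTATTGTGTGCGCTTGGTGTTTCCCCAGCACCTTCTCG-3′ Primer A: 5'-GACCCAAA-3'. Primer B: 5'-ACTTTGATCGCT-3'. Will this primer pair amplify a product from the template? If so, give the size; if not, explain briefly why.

No product — primer B has no binding site in the template.

Primer B (ACTTTGATCGCT) does not match the top strand, and its reverse complement AGCGATCAAAGT does not match either.
With no annealing site for primer B, no amplification occurs.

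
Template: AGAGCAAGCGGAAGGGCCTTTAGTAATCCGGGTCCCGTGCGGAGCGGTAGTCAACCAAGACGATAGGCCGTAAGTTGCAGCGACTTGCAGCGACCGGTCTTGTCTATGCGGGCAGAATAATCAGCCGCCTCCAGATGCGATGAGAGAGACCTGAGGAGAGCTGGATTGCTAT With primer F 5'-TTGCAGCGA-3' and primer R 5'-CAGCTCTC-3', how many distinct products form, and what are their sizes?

The forward primer TTGCAGCGA matches the top strand at positions 75–83, 85–93.
The reverse primer's reverse complement is GAGAGCTG, matching at positions 156–163.
Each forward site pairs with the reverse site to give a product ending at position 163: sizes 89, 79 bp.

Two products: 89 bp, 79 bp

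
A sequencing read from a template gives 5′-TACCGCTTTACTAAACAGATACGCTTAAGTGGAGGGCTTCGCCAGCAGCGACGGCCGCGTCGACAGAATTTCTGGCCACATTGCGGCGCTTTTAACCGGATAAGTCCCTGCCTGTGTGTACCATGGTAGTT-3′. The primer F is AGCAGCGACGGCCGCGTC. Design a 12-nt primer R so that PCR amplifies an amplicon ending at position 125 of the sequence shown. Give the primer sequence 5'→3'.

The forward primer binds at positions 44–61; the product's 3' end on the top strand is position 125.
The reverse primer anneals to the top strand over positions 114–125, i.e. to GTGTGTACCATG.
Its sequence written 5'→3' is the reverse complement: CATGGTACACAC.

5'-CATGGTACACAC-3'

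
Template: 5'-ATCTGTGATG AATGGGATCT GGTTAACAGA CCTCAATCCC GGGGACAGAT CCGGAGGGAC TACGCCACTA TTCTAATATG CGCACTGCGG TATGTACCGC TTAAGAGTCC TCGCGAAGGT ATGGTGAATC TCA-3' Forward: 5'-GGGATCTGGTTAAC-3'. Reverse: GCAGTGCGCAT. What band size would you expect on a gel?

75 bp

Scanning the template, GGGATCTGGTTAAC occurs at positions 14–27; this primer anneals to the bottom strand there with its 3' end pointing downstream.
Taking the reverse complement of GCAGTGCGCAT gives ATGCGCACTGC, found at positions 78–88 on the template; the primer anneals here to the top strand with its 3' end pointing upstream.
Amplicon spans positions 14–88: 75 bp.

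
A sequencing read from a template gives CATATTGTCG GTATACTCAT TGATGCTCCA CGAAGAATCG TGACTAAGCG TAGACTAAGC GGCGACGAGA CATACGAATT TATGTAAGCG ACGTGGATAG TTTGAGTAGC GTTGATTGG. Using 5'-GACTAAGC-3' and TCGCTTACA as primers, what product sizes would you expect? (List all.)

50 bp, 39 bp

The forward primer GACTAAGC matches the top strand at positions 42–49, 53–60.
The reverse primer's reverse complement is TGTAAGCGA, matching at positions 83–91.
Each forward site pairs with the reverse site to give a product ending at position 91: sizes 50, 39 bp.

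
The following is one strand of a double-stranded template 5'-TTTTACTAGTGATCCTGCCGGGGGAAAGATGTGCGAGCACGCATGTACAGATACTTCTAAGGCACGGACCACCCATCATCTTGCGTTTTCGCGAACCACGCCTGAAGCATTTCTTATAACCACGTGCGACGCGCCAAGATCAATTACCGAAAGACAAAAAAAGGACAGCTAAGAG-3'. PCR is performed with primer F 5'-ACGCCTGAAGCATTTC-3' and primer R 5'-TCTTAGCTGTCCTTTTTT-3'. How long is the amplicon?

The forward primer matches the template at positions 98–113.
Taking the reverse complement of TCTTAGCTGTCCTTTTTT gives AAAAAAGGACAGCTAAGA, found at positions 157–174 on the template; the primer anneals here to the top strand with its 3' end pointing upstream.
The product runs from position 98 to position 174, so its length is 174 − 98 + 1 = 77 bp.

77 bp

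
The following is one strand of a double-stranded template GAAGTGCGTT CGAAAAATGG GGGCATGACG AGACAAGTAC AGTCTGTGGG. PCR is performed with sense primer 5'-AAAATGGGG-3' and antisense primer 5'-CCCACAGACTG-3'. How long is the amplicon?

Scanning the template, AAAATGGGG occurs at positions 14–22; this primer anneals to the bottom strand there with its 3' end pointing downstream.
Taking the reverse complement of CCCACAGACTG gives CAGTCTGTGGG, found at positions 40–50 on the template; the primer anneals here to the top strand with its 3' end pointing upstream.
Product length = (reverse-primer end) − (forward-primer start) + 1 = 50 − 14 + 1 = 37 bp.

37 bp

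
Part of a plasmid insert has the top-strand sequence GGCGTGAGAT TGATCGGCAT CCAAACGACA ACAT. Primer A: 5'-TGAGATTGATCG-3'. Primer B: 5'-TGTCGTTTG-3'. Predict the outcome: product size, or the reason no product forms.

Primer A (TGAGATTGATCG) matches the top strand at positions 5–16; it acts as a forward primer.
Primer B's reverse complement is CAAACGACA, matching the top strand at positions 22–30; it acts as a reverse primer.
The 3' ends face each other across positions 5–30, giving a 26 bp product.

Yes — a 26 bp product.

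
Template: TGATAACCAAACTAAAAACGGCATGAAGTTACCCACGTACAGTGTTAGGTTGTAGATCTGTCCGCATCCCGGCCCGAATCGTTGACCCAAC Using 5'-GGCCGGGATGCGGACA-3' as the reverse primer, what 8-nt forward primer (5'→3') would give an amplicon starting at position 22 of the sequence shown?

5'-CATGAAGT-3'

The reverse primer's reverse complement TGTCCGCATCCCGGCC matches the template at positions 59–74; the product starts at position 22.
The forward primer is identical to the top strand over positions 22–29: CATGAAGT.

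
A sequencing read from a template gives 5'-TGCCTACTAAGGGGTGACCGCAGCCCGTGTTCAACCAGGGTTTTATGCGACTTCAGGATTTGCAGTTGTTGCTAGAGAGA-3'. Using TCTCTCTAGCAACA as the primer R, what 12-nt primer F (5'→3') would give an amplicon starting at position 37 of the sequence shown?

5'-AGGGTTTTATGC-3'

The reverse primer's reverse complement TGTTGCTAGAGAGA matches the template at positions 67–80; the product starts at position 37.
The forward primer is identical to the top strand over positions 37–48: AGGGTTTTATGC.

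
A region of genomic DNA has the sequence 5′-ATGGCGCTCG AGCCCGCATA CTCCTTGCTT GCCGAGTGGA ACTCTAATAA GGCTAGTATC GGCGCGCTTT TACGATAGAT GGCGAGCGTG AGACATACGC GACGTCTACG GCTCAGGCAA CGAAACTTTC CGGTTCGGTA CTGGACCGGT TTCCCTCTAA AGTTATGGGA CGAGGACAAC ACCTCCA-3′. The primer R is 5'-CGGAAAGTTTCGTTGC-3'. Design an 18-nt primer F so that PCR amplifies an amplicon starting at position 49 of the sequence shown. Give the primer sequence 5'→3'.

5'-AAGGCTAGTATCGGCGCG-3'

The reverse primer's reverse complement GCAACGAAACTTTCCG matches the template at positions 117–132; the product starts at position 49.
The forward primer is identical to the top strand over positions 49–66: AAGGCTAGTATCGGCGCG.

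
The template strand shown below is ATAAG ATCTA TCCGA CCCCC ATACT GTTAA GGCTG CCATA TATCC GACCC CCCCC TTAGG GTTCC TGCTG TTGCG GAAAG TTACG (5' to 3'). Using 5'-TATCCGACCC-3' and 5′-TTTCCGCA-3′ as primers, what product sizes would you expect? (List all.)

The forward primer TATCCGACCC matches the top strand at positions 9–18, 41–50.
The reverse primer's reverse complement is TGCGGAAA, matching at positions 72–79.
Each forward site pairs with the reverse site to give a product ending at position 79: sizes 71, 39 bp.

71 bp, 39 bp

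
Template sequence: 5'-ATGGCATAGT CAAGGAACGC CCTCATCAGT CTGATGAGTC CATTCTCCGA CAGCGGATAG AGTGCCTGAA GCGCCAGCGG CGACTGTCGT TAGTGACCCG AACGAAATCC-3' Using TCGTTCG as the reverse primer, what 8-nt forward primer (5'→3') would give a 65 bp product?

The reverse primer's reverse complement CGAACGA matches the template at positions 99–105, so the product ends at position 105.
A 65 bp product then starts at position 105 − 65 + 1 = 41.
The forward primer is identical to the top strand there: CATTCTCC.

5'-CATTCTCC-3'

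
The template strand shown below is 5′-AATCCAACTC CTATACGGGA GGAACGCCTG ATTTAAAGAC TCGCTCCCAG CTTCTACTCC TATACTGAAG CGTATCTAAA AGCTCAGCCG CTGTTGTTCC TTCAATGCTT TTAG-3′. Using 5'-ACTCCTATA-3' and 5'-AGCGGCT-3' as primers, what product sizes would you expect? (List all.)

86 bp, 37 bp

The forward primer ACTCCTATA matches the top strand at positions 7–15, 56–64.
The reverse primer's reverse complement is AGCCGCT, matching at positions 86–92.
Each forward site pairs with the reverse site to give a product ending at position 92: sizes 86, 37 bp.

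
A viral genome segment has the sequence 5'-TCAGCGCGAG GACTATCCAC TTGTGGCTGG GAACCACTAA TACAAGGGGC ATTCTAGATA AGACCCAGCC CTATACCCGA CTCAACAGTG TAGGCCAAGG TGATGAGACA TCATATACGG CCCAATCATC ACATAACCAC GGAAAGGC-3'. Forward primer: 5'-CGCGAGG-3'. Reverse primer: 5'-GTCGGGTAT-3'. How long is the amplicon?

77 bp

The forward primer matches the template at positions 5–11.
Taking the reverse complement of GTCGGGTAT gives ATACCCGAC, found at positions 73–81 on the template; the primer anneals here to the top strand with its 3' end pointing upstream.
Product length = (reverse-primer end) − (forward-primer start) + 1 = 81 − 5 + 1 = 77 bp.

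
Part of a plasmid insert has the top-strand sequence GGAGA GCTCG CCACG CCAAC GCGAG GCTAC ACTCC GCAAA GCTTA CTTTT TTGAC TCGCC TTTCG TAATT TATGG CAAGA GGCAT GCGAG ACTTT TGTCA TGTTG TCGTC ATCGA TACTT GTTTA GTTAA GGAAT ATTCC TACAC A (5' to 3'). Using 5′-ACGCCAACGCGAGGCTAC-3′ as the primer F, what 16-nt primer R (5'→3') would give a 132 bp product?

The forward primer binds at positions 13–30, so a 132 bp product ends at position 13 + 132 − 1 = 144.
The reverse primer anneals to the top strand over positions 129–144, i.e. to AAGGAATATTCCTACA.
Its sequence written 5'→3' is the reverse complement: TGTAGGAATATTCCTT.

5'-TGTAGGAATATTCCTT-3'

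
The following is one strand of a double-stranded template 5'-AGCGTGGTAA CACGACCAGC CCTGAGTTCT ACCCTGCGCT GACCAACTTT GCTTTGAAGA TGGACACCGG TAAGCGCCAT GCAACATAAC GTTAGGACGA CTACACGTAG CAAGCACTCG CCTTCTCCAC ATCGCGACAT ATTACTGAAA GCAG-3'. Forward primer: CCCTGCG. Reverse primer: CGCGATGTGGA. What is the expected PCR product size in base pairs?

Scanning the template, CCCTGCG occurs at positions 32–38; this primer anneals to the bottom strand there with its 3' end pointing downstream.
Taking the reverse complement of CGCGATGTGGA gives TCCACATCGCG, found at positions 126–136 on the template; the primer anneals here to the top strand with its 3' end pointing upstream.
Product length = (reverse-primer end) − (forward-primer start) + 1 = 136 − 32 + 1 = 105 bp.

105 bp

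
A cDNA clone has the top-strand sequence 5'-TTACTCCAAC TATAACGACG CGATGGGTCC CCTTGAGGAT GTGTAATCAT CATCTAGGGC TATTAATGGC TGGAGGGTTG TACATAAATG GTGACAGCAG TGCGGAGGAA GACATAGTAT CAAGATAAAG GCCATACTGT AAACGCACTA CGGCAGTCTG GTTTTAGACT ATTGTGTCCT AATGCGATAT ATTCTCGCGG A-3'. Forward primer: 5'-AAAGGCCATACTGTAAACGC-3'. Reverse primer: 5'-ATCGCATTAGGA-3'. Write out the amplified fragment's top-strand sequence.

Forward primer AAAGGCCATACTGTAAACGC is found on the top strand at positions 127–146.
Reverse complement of the reverse primer: TCCTAATGCGAT. This occurs on the top strand at positions 177–188.
The product is the template from position 127 through 188 (62 bp).

5'-AAAGGCCATACTGTAAACGCACTACGGCAGTCTGGTTTTAGACTATTGTGTCCTAATGCGAT-3'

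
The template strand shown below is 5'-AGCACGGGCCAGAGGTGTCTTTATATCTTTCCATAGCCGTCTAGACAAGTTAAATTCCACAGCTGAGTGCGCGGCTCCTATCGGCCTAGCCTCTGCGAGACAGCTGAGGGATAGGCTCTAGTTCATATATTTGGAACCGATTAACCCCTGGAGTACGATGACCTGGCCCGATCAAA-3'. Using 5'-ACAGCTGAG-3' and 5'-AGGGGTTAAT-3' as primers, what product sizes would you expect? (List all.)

91 bp, 50 bp

The forward primer ACAGCTGAG matches the top strand at positions 59–67, 100–108.
The reverse primer's reverse complement is ATTAACCCCT, matching at positions 140–149.
Each forward site pairs with the reverse site to give a product ending at position 149: sizes 91, 50 bp.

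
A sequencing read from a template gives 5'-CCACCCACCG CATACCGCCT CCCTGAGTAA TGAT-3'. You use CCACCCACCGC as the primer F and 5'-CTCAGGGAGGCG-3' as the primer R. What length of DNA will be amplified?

27 bp

Scanning the template, CCACCCACCGC occurs at positions 1–11; this primer anneals to the bottom strand there with its 3' end pointing downstream.
Reverse complement of the reverse primer: CGCCTCCCTGAG. This occurs on the top strand at positions 16–27.
The product runs from position 1 to position 27, so its length is 27 − 1 + 1 = 27 bp.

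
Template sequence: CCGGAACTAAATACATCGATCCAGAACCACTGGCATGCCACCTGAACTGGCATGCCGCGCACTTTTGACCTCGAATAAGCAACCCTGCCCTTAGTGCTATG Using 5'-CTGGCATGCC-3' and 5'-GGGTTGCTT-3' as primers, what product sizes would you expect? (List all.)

The forward primer CTGGCATGCC matches the top strand at positions 30–39, 47–56.
The reverse primer's reverse complement is AAGCAACCC, matching at positions 77–85.
Each forward site pairs with the reverse site to give a product ending at position 85: sizes 56, 39 bp.

56 bp, 39 bp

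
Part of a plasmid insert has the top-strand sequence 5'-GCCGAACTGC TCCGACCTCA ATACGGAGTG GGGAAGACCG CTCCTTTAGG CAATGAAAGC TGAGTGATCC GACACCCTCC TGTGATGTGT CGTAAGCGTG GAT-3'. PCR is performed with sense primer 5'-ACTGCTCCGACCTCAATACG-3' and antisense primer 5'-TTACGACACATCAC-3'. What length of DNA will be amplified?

The forward primer matches the template at positions 6–25.
Taking the reverse complement of TTACGACACATCAC gives GTGATGTGTCGTAA, found at positions 82–95 on the template; the primer anneals here to the top strand with its 3' end pointing upstream.
Amplicon spans positions 6–95: 90 bp.

90 bp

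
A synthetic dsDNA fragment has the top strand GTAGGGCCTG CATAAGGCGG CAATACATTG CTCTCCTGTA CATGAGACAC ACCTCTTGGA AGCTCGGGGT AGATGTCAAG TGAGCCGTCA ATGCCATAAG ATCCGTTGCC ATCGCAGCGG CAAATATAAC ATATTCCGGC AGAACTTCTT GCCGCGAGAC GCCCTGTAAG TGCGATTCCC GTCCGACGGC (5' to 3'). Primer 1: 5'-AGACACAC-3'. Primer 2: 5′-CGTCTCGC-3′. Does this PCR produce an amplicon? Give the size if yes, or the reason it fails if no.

Yes — a 117 bp product.

Primer 1 (AGACACAC) matches the top strand at positions 45–52; it acts as a forward primer.
Primer 2's reverse complement is GCGAGACG, matching the top strand at positions 154–161; it acts as a reverse primer.
The 3' ends face each other across positions 45–161, giving a 117 bp product.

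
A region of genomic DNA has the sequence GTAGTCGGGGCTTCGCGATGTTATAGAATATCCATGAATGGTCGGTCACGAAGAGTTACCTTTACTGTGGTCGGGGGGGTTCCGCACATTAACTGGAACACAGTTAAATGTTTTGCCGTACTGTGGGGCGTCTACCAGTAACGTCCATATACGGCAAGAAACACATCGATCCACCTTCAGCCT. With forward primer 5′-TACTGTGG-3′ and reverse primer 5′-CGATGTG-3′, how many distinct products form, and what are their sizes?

The forward primer TACTGTGG matches the top strand at positions 63–70, 119–126.
The reverse primer's reverse complement is CACATCG, matching at positions 162–168.
Each forward site pairs with the reverse site to give a product ending at position 168: sizes 106, 50 bp.

Two products: 106 bp, 50 bp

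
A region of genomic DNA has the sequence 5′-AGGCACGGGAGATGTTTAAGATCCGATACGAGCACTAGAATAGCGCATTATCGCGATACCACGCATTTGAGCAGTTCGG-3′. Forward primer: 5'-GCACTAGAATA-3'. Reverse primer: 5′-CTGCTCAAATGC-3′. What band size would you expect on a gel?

Forward primer GCACTAGAATA is found on the top strand at positions 32–42.
The reverse primer's reverse complement is GCATTTGAGCAG, which matches the template at positions 63–74.
The product runs from position 32 to position 74, so its length is 74 − 32 + 1 = 43 bp.

43 bp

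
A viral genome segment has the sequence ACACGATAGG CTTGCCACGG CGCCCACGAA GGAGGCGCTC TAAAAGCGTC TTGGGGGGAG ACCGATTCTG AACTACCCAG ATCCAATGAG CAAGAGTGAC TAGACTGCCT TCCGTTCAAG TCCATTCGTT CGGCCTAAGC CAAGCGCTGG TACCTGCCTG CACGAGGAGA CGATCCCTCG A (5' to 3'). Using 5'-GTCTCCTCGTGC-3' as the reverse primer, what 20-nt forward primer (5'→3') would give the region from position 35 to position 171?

The reverse primer's reverse complement GCACGAGGAGAC matches the template at positions 160–171; the product starts at position 35.
The forward primer is identical to the top strand over positions 35–54: GCGCTCTAAAAGCGTCTTGG.

5'-GCGCTCTAAAAGCGTCTTGG-3'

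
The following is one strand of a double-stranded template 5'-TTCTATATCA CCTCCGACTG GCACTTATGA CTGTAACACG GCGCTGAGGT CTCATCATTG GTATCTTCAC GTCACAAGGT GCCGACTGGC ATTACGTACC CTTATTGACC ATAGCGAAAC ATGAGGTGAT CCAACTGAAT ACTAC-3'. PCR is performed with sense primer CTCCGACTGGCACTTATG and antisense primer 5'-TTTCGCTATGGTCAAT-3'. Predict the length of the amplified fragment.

108 bp

The forward primer matches the template at positions 12–29.
The reverse primer's reverse complement is ATTGACCATAGCGAAA, which matches the template at positions 104–119.
Product length = (reverse-primer end) − (forward-primer start) + 1 = 119 − 12 + 1 = 108 bp.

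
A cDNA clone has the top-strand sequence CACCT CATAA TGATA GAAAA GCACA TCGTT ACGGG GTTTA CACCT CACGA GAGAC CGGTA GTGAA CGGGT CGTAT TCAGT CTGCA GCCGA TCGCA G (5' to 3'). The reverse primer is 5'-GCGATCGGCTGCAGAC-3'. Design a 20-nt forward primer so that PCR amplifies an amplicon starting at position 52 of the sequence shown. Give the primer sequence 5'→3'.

The reverse primer's reverse complement GTCTGCAGCCGATCGC matches the template at positions 79–94; the product starts at position 52.
The forward primer is identical to the top strand over positions 52–71: AGACCGGTAGTGAACGGGTC.

5'-AGACCGGTAGTGAACGGGTC-3'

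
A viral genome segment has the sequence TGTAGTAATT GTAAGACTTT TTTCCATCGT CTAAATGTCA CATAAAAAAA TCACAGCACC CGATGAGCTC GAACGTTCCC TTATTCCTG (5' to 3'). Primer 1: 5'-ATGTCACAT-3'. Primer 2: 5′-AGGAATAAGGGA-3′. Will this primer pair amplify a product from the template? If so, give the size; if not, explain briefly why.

Primer 1 (ATGTCACAT) matches the top strand at positions 35–43; it acts as a forward primer.
Primer 2's reverse complement is TCCCTTATTCCT, matching the top strand at positions 77–88; it acts as a reverse primer.
The 3' ends face each other across positions 35–88, giving a 54 bp product.

Yes — a 54 bp product.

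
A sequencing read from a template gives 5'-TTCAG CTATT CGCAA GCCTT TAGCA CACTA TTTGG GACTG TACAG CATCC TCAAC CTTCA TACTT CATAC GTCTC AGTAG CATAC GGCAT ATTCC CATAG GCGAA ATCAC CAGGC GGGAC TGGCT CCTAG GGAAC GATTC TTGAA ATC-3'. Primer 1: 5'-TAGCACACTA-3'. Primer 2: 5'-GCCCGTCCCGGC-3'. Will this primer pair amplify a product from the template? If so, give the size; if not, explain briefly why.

Primer 2 (GCCCGTCCCGGC) does not match the top strand, and its reverse complement GCCGGGACGGGC does not match either.
With no annealing site for primer 2, no amplification occurs.

No product — primer 2 has no binding site in the template.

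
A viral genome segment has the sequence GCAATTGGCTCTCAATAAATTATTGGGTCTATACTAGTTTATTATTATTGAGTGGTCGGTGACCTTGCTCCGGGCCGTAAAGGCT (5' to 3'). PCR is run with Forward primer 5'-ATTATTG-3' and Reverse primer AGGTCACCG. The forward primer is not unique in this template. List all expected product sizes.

The forward primer ATTATTG matches the top strand at positions 19–25, 44–50.
The reverse primer's reverse complement is CGGTGACCT, matching at positions 57–65.
Each forward site pairs with the reverse site to give a product ending at position 65: sizes 47, 22 bp.

47 bp, 22 bp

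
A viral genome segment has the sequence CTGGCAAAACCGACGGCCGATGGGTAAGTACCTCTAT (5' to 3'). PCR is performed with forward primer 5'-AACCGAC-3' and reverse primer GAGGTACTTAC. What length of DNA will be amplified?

27 bp

The forward primer matches the template at positions 8–14.
Reverse complement of the reverse primer: GTAAGTACCTC. This occurs on the top strand at positions 24–34.
Product length = (reverse-primer end) − (forward-primer start) + 1 = 34 − 8 + 1 = 27 bp.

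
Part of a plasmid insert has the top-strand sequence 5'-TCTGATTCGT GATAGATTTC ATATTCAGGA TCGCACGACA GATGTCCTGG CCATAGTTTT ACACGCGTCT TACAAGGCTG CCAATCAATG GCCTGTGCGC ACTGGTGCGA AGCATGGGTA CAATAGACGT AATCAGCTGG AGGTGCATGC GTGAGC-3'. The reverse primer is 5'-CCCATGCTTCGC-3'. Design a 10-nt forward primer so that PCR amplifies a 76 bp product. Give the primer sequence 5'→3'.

The reverse primer's reverse complement GCGAAGCATGGG matches the template at positions 107–118, so the product ends at position 118.
A 76 bp product then starts at position 118 − 76 + 1 = 43.
The forward primer is identical to the top strand there: TGTCCTGGCC.

5'-TGTCCTGGCC-3'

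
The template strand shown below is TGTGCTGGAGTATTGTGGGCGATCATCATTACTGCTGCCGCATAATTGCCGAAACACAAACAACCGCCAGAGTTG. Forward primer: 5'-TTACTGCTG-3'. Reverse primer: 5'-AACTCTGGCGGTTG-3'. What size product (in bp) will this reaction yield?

The forward primer matches the template at positions 29–37.
Reverse complement of the reverse primer: CAACCGCCAGAGTT. This occurs on the top strand at positions 61–74.
Amplicon spans positions 29–74: 46 bp.

46 bp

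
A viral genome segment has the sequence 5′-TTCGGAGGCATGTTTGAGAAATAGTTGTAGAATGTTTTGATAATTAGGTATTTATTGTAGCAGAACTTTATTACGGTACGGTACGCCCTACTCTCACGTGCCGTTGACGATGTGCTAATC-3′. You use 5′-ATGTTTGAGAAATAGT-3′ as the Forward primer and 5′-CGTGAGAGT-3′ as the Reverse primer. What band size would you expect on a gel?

89 bp

The forward primer matches the template at positions 10–25.
Reverse complement of the reverse primer: ACTCTCACG. This occurs on the top strand at positions 90–98.
The product runs from position 10 to position 98, so its length is 98 − 10 + 1 = 89 bp.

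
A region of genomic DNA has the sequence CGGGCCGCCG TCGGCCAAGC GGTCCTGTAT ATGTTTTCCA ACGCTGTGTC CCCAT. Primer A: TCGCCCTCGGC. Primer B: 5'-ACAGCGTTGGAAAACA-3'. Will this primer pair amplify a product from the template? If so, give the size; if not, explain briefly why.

No product — primer A has no binding site in the template.

Primer A (TCGCCCTCGGC) does not match the top strand, and its reverse complement GCCGAGGGCGA does not match either.
With no annealing site for primer A, no amplification occurs.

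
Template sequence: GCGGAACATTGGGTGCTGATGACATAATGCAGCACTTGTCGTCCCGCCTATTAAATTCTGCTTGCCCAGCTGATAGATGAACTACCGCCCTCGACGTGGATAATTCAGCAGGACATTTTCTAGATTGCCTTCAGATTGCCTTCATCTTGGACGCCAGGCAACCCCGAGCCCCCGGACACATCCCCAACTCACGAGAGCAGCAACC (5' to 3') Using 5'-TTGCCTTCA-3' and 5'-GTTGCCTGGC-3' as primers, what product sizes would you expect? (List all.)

38 bp, 27 bp

The forward primer TTGCCTTCA matches the top strand at positions 125–133, 136–144.
The reverse primer's reverse complement is GCCAGGCAAC, matching at positions 153–162.
Each forward site pairs with the reverse site to give a product ending at position 162: sizes 38, 27 bp.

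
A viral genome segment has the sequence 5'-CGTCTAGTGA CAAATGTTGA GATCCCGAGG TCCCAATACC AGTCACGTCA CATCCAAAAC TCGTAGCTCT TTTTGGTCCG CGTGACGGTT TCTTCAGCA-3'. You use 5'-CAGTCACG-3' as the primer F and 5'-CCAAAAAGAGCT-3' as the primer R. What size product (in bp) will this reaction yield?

Scanning the template, CAGTCACG occurs at positions 40–47; this primer anneals to the bottom strand there with its 3' end pointing downstream.
Taking the reverse complement of CCAAAAAGAGCT gives AGCTCTTTTTGG, found at positions 65–76 on the template; the primer anneals here to the top strand with its 3' end pointing upstream.
Product length = (reverse-primer end) − (forward-primer start) + 1 = 76 − 40 + 1 = 37 bp.

37 bp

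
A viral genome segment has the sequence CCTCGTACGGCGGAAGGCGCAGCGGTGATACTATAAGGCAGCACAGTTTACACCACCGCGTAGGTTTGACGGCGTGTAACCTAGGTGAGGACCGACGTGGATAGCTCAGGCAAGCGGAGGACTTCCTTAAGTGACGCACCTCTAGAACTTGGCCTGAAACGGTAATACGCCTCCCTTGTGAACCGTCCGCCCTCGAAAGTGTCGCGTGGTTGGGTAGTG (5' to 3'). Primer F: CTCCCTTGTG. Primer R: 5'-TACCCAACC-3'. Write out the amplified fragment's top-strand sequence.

The forward primer matches the template at positions 171–180.
Taking the reverse complement of TACCCAACC gives GGTTGGGTA, found at positions 208–216 on the template; the primer anneals here to the top strand with its 3' end pointing upstream.
The product is the template from position 171 through 216 (46 bp).

5'-CTCCCTTGTGAACCGTCCGCCCTCGAAAGTGTCGCGTGGTTGGGTA-3'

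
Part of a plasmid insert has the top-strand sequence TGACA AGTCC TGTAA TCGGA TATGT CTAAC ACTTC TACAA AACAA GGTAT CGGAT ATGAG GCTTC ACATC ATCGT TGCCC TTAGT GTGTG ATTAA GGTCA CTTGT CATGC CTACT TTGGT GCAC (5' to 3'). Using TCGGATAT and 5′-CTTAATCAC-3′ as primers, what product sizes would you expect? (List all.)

81 bp, 47 bp

The forward primer TCGGATAT matches the top strand at positions 16–23, 50–57.
The reverse primer's reverse complement is GTGATTAAG, matching at positions 88–96.
Each forward site pairs with the reverse site to give a product ending at position 96: sizes 81, 47 bp.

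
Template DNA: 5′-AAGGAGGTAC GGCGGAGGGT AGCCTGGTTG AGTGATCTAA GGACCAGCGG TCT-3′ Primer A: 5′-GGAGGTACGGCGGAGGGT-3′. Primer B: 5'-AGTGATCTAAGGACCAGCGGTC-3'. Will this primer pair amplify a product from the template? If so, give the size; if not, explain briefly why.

Primer A (GGAGGTACGGCGGAGGGT) matches the top strand at positions 3–20 (3' end points downstream).
Primer B (AGTGATCTAAGGACCAGCGGTC) also matches the top strand directly, at positions 31–52 — its reverse complement GACCGCTGGTCCTTAGATCACT is not present.
Both primers anneal to the bottom strand with 3' ends pointing the same way, so neither can prime synthesis back toward the other.

No product — both primers anneal to the same strand and extend in the same direction.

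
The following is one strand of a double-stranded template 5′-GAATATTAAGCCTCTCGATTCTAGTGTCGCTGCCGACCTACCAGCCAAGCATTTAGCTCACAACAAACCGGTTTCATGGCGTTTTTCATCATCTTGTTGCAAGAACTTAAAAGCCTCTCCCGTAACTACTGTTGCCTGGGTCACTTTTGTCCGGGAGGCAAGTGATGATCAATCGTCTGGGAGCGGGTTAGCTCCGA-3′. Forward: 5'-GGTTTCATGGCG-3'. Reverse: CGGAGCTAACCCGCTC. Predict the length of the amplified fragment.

127 bp

Scanning the template, GGTTTCATGGCG occurs at positions 70–81; this primer anneals to the bottom strand there with its 3' end pointing downstream.
Taking the reverse complement of CGGAGCTAACCCGCTC gives GAGCGGGTTAGCTCCG, found at positions 181–196 on the template; the primer anneals here to the top strand with its 3' end pointing upstream.
Amplicon spans positions 70–196: 127 bp.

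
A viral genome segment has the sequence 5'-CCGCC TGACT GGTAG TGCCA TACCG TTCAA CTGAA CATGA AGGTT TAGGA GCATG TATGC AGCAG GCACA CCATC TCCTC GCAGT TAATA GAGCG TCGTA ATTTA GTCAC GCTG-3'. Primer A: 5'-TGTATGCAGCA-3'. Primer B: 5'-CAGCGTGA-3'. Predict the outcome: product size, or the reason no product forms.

Yes — a 61 bp product.

Primer A (TGTATGCAGCA) matches the top strand at positions 54–64; it acts as a forward primer.
Primer B's reverse complement is TCACGCTG, matching the top strand at positions 107–114; it acts as a reverse primer.
The 3' ends face each other across positions 54–114, giving a 61 bp product.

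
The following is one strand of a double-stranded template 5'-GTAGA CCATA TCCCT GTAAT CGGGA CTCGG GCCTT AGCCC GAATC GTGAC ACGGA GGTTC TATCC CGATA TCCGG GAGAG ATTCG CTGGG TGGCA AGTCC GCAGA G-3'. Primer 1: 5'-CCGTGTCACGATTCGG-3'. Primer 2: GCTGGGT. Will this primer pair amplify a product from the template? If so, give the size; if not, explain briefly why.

Primer 1 (CCGTGTCACGATTCGG) has reverse complement CCGAATCGTGACACGG, which matches the top strand at positions 39–54; primer 1 anneals to the top strand there with its 3' end pointing upstream toward position 39.
Primer 2 (GCTGGGT) matches the top strand directly at positions 85–91; it anneals to the bottom strand with its 3' end pointing downstream toward position 91.
The 3' ends diverge (primer 1 extends toward position 1, primer 2 toward position 106), so the primers never converge on a shared product.

No product — the primers' 3' ends point away from each other.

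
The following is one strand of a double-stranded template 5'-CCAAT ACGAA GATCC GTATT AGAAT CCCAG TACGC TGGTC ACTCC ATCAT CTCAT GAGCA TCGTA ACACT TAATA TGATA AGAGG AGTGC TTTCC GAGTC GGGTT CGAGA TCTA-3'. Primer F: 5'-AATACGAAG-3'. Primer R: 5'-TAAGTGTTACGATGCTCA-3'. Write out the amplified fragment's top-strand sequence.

Forward primer AATACGAAG is found on the top strand at positions 3–11.
The reverse primer's reverse complement is TGAGCATCGTAACACTTA, which matches the template at positions 55–72.
The product is the template from position 3 through 72 (70 bp).

5'-AATACGAAGATCCGTATTAGAATCCCAGTACGCTGGTCACTCCATCATCTCATGAGCATCGTAACACTTA-3'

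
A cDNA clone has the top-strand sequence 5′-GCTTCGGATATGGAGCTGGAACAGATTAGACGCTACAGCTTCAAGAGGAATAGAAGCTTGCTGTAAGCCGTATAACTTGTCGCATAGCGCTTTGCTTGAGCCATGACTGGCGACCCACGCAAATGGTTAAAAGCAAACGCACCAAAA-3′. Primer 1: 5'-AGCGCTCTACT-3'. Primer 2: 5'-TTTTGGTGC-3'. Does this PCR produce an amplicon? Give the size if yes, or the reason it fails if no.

Primer 1 (AGCGCTCTACT) does not match the top strand, and its reverse complement AGTAGAGCGCT does not match either.
With no annealing site for primer 1, no amplification occurs.

No product — primer 1 has no binding site in the template.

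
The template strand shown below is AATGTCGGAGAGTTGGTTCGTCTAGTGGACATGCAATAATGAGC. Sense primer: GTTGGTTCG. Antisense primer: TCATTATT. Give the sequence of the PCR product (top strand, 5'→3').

Forward primer GTTGGTTCG is found on the top strand at positions 12–20.
The reverse primer's reverse complement is AATAATGA, which matches the template at positions 35–42.
The product is the template from position 12 through 42 (31 bp).

5'-GTTGGTTCGTCTAGTGGACATGCAATAATGA-3'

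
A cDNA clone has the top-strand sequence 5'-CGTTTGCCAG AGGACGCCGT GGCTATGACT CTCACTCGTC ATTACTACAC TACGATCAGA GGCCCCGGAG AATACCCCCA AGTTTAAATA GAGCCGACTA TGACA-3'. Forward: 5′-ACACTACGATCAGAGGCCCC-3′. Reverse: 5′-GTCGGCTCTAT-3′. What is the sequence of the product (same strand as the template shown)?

5'-ACACTACGATCAGAGGCCCCGGAGAATACCCCCAAGTTTAAATAGAGCCGAC-3'

Scanning the template, ACACTACGATCAGAGGCCCC occurs at positions 47–66; this primer anneals to the bottom strand there with its 3' end pointing downstream.
Taking the reverse complement of GTCGGCTCTAT gives ATAGAGCCGAC, found at positions 88–98 on the template; the primer anneals here to the top strand with its 3' end pointing upstream.
The product is the template from position 47 through 98 (52 bp).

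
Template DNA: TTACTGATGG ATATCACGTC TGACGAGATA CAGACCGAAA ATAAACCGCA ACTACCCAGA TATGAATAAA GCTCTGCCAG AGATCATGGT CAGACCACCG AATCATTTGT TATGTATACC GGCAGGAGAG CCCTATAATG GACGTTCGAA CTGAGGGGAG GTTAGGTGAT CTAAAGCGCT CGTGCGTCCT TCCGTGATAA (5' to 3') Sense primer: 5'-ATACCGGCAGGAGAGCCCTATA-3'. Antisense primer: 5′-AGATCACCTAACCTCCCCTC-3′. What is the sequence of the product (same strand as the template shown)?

Forward primer ATACCGGCAGGAGAGCCCTATA is found on the top strand at positions 116–137.
The reverse primer's reverse complement is GAGGGGAGGTTAGGTGATCT, which matches the template at positions 153–172.
The product is the template from position 116 through 172 (57 bp).

5'-ATACCGGCAGGAGAGCCCTATAATGGACGTTCGAACTGAGGGGAGGTTAGGTGATCT-3'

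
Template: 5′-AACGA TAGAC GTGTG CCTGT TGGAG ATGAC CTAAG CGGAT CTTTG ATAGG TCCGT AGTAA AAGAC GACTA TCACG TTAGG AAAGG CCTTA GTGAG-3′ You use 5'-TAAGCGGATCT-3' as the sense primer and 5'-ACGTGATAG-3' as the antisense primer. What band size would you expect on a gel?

Scanning the template, TAAGCGGATCT occurs at positions 32–42; this primer anneals to the bottom strand there with its 3' end pointing downstream.
Taking the reverse complement of ACGTGATAG gives CTATCACGT, found at positions 68–76 on the template; the primer anneals here to the top strand with its 3' end pointing upstream.
The product runs from position 32 to position 76, so its length is 76 − 32 + 1 = 45 bp.

45 bp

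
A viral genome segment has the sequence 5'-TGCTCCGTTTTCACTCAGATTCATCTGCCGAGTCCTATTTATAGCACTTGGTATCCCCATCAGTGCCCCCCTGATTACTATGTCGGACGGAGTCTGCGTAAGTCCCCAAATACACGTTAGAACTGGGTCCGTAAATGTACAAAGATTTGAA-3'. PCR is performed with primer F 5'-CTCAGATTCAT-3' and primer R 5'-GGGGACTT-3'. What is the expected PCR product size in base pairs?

Forward primer CTCAGATTCAT is found on the top strand at positions 14–24.
Reverse complement of the reverse primer: AAGTCCCC. This occurs on the top strand at positions 100–107.
Amplicon spans positions 14–107: 94 bp.

94 bp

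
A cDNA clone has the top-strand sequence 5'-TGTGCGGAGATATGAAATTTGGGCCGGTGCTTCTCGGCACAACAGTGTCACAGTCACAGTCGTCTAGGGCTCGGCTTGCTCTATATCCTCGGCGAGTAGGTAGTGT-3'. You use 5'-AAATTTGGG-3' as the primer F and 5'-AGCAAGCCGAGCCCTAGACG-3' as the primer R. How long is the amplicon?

Scanning the template, AAATTTGGG occurs at positions 15–23; this primer anneals to the bottom strand there with its 3' end pointing downstream.
Reverse complement of the reverse primer: CGTCTAGGGCTCGGCTTGCT. This occurs on the top strand at positions 61–80.
Amplicon spans positions 15–80: 66 bp.

66 bp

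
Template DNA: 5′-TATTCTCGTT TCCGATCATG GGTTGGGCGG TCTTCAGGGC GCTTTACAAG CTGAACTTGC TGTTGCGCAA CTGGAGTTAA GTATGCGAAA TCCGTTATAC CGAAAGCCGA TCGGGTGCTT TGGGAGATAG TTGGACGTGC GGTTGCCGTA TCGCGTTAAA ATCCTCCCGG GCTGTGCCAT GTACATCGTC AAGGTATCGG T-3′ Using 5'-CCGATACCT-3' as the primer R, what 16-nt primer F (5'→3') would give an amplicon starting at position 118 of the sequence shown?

The reverse primer's reverse complement AGGTATCGG matches the template at positions 192–200; the product starts at position 118.
The forward primer is identical to the top strand over positions 118–133: CTTTGGGAGATAGTTG.

5'-CTTTGGGAGATAGTTG-3'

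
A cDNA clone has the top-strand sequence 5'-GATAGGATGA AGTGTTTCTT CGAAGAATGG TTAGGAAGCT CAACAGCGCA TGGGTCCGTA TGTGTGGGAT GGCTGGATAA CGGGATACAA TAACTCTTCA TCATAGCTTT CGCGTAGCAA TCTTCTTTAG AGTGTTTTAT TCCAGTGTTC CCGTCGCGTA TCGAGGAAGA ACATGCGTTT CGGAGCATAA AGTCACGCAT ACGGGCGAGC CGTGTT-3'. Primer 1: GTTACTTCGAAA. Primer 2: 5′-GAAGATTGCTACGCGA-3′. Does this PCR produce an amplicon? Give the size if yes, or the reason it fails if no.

No product — primer 1 has no binding site in the template.

Primer 1 (GTTACTTCGAAA) does not match the top strand, and its reverse complement TTTCGAAGTAAC does not match either.
With no annealing site for primer 1, no amplification occurs.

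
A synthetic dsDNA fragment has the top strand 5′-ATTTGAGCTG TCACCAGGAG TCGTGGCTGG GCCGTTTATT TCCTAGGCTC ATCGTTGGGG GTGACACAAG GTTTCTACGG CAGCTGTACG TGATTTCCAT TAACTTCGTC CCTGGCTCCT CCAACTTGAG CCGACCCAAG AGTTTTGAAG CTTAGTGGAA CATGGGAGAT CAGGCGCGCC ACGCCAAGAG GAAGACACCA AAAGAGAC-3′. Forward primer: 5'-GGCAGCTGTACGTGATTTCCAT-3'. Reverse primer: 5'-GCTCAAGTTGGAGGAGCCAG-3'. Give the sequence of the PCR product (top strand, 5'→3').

5'-GGCAGCTGTACGTGATTTCCATTAACTTCGTCCCTGGCTCCTCCAACTTGAGC-3'

Scanning the template, GGCAGCTGTACGTGATTTCCAT occurs at positions 79–100; this primer anneals to the bottom strand there with its 3' end pointing downstream.
Reverse complement of the reverse primer: CTGGCTCCTCCAACTTGAGC. This occurs on the top strand at positions 112–131.
The product is the template from position 79 through 131 (53 bp).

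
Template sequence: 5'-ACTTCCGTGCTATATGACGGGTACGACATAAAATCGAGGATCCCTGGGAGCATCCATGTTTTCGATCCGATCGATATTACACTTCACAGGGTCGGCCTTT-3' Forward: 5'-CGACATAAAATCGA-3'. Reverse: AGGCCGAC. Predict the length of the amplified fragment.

75 bp

Forward primer CGACATAAAATCGA is found on the top strand at positions 24–37.
The reverse primer's reverse complement is GTCGGCCT, which matches the template at positions 91–98.
Amplicon spans positions 24–98: 75 bp.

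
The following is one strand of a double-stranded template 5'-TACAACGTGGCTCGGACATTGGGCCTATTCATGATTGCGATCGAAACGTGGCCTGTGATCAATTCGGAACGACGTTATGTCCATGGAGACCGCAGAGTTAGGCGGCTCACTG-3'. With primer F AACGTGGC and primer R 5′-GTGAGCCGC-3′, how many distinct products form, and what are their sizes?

Two products: 107 bp, 66 bp

The forward primer AACGTGGC matches the top strand at positions 4–11, 45–52.
The reverse primer's reverse complement is GCGGCTCAC, matching at positions 102–110.
Each forward site pairs with the reverse site to give a product ending at position 110: sizes 107, 66 bp.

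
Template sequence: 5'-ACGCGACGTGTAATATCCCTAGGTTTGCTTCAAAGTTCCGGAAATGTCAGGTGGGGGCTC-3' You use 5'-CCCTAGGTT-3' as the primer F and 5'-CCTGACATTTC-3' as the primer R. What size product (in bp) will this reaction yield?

Forward primer CCCTAGGTT is found on the top strand at positions 17–25.
Reverse complement of the reverse primer: GAAATGTCAGG. This occurs on the top strand at positions 41–51.
Product length = (reverse-primer end) − (forward-primer start) + 1 = 51 − 17 + 1 = 35 bp.

35 bp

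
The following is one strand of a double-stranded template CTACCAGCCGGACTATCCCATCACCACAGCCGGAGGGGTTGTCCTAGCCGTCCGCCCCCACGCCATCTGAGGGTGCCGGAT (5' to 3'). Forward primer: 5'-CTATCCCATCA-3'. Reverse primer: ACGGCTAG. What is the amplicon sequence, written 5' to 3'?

5'-CTATCCCATCACCACAGCCGGAGGGGTTGTCCTAGCCGT-3'

The forward primer matches the template at positions 13–23.
The reverse primer's reverse complement is CTAGCCGT, which matches the template at positions 44–51.
The product is the template from position 13 through 51 (39 bp).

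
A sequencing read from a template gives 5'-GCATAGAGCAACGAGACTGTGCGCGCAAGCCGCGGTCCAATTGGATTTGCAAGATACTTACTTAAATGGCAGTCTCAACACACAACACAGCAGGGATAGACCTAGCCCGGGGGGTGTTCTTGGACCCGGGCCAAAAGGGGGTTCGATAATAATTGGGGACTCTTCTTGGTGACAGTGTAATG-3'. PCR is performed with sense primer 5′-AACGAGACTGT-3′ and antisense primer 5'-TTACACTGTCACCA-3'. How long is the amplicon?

Forward primer AACGAGACTGT is found on the top strand at positions 10–20.
Taking the reverse complement of TTACACTGTCACCA gives TGGTGACAGTGTAA, found at positions 167–180 on the template; the primer anneals here to the top strand with its 3' end pointing upstream.
Product length = (reverse-primer end) − (forward-primer start) + 1 = 180 − 10 + 1 = 171 bp.

171 bp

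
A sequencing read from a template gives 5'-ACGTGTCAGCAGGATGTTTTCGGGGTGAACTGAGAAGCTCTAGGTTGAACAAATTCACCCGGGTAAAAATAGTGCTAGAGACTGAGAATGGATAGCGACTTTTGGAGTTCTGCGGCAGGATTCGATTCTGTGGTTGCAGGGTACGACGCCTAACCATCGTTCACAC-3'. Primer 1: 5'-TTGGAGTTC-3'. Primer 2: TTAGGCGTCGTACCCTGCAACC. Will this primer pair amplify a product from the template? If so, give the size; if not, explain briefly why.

Primer 1 (TTGGAGTTC) matches the top strand at positions 102–110; it acts as a forward primer.
Primer 2's reverse complement is GGTTGCAGGGTACGACGCCTAA, matching the top strand at positions 132–153; it acts as a reverse primer.
The 3' ends face each other across positions 102–153, giving a 52 bp product.

Yes — a 52 bp product.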